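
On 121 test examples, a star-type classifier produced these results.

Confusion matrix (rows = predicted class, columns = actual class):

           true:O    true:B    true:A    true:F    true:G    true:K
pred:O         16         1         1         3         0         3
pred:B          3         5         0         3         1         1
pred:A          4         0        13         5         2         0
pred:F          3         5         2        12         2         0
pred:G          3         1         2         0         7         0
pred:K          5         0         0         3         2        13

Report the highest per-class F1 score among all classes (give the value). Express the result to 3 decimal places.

Per-class F1 score (2·TP/(2·TP+FP+FN)):
  O: TP=16, FP=1+1+3+0+3=8, FN=3+4+3+3+5=18 → 32/58 = 0.5517
  B: TP=5, FP=3+0+3+1+1=8, FN=1+0+5+1+0=7 → 10/25 = 0.4000
  A: TP=13, FP=4+0+5+2+0=11, FN=1+0+2+2+0=5 → 26/42 = 0.6190
  F: TP=12, FP=3+5+2+2+0=12, FN=3+3+5+0+3=14 → 24/50 = 0.4800
  G: TP=7, FP=3+1+2+0+0=6, FN=0+1+2+2+2=7 → 14/27 = 0.5185
  K: TP=13, FP=5+0+0+3+2=10, FN=3+1+0+0+0=4 → 26/40 = 0.6500
Highest is class 'K' with F1 score = 0.650.

0.650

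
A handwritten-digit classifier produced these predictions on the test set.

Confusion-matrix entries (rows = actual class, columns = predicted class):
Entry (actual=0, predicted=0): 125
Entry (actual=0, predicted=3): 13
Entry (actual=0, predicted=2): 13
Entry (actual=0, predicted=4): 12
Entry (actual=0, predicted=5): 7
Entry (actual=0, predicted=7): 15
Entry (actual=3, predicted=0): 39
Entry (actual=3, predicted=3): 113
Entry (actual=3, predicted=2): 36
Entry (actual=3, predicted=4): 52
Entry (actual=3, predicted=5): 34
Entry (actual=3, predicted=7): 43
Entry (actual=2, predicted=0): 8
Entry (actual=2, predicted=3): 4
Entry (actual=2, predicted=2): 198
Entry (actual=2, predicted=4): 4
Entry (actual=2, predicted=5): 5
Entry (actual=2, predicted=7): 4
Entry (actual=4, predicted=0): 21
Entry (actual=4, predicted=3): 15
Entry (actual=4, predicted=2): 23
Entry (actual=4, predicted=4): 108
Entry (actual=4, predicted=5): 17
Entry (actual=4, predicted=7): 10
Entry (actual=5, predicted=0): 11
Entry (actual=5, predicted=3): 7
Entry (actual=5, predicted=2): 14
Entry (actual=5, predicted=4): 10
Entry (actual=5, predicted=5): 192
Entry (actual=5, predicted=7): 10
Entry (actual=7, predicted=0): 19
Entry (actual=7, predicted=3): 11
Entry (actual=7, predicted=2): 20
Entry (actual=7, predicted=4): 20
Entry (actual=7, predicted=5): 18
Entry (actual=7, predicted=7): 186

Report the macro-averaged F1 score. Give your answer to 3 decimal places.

0.634

Per-class F1 score (2·TP/(2·TP+FP+FN)):
  0: TP=125, FP=39+8+21+11+19=98, FN=13+13+12+7+15=60 → 250/408 = 0.6127
  3: TP=113, FP=13+4+15+7+11=50, FN=39+36+52+34+43=204 → 226/480 = 0.4708
  2: TP=198, FP=13+36+23+14+20=106, FN=8+4+4+5+4=25 → 396/527 = 0.7514
  4: TP=108, FP=12+52+4+10+20=98, FN=21+15+23+17+10=86 → 216/400 = 0.5400
  5: TP=192, FP=7+34+5+17+18=81, FN=11+7+14+10+10=52 → 384/517 = 0.7427
  7: TP=186, FP=15+43+4+10+10=82, FN=19+11+20+20+18=88 → 372/542 = 0.6863
Macro-F1 score = mean = (0.6127 + 0.4708 + 0.7514 + 0.5400 + 0.7427 + 0.6863) / 6 = 0.634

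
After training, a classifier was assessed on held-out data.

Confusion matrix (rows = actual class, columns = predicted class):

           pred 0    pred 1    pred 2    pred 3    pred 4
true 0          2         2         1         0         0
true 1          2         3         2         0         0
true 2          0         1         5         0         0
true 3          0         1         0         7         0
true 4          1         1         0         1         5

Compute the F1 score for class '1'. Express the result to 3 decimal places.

Treat '1' as positive and all other classes as negative.
F1 score = 2·TP/(2·TP+FP+FN).
1: TP=3, FP=2+1+1+1=5, FN=2+2+0+0=4 → 6/15 = 0.4000

0.400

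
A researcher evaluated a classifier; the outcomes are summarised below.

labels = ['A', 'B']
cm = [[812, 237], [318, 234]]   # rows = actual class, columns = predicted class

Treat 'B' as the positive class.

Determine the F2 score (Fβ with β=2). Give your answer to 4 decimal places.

0.4367

Fβ = (1+β²)·TP / ((1+β²)·TP + β²·FN + FP), with β²=4
= 5·234 / (5·234 + 4·318 + 237) = 0.4367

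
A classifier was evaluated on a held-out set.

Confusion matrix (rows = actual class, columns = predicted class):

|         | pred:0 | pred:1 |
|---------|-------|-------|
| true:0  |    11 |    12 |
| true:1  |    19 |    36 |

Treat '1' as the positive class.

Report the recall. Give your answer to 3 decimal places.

0.655

Recall = TP/(TP+FN) = 36/(36+19) = 36/55 = 0.655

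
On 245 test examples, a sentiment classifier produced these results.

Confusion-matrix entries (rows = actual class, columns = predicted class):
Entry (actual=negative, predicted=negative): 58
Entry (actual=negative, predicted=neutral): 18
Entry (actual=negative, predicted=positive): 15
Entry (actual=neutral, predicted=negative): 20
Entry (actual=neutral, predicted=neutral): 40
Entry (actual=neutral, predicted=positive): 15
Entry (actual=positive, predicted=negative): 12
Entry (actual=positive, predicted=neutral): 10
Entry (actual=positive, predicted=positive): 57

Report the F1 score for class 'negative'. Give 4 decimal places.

0.6409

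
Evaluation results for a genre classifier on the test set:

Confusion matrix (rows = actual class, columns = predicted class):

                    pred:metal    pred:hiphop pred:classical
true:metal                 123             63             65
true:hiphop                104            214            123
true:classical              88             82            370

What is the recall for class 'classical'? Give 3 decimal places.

0.685

One-vs-rest for 'classical': TP = diagonal; FP = other classes predicted 'classical'; FN = 'classical' predicted as other.
recall = TP/(TP+FN).
classical: TP=370, FN=88+82=170 → 370/540 = 0.6852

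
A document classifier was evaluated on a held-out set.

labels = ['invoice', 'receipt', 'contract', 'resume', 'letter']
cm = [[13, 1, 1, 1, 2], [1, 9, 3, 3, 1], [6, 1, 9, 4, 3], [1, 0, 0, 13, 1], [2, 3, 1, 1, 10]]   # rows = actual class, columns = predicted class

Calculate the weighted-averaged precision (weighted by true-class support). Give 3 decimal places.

Per-class precision (TP/(TP+FP)):
  invoice: TP=13, FP=1+6+1+2=10 → 13/23 = 0.5652
  receipt: TP=9, FP=1+1+0+3=5 → 9/14 = 0.6429
  contract: TP=9, FP=1+3+0+1=5 → 9/14 = 0.6429
  resume: TP=13, FP=1+3+4+1=9 → 13/22 = 0.5909
  letter: TP=10, FP=2+1+3+1=7 → 10/17 = 0.5882
Weighted-precision = Σ (supportᵢ/N)·precisionᵢ with N=90: (18/90)·0.5652 + (17/90)·0.6429 + (23/90)·0.6429 + (15/90)·0.5909 + (17/90)·0.5882 = 0.608

0.608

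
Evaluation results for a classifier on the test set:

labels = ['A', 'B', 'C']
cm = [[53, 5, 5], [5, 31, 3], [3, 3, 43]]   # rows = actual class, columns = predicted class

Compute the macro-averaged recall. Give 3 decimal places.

Per-class recall (TP/(TP+FN)):
  A: TP=53, FN=5+5=10 → 53/63 = 0.8413
  B: TP=31, FN=5+3=8 → 31/39 = 0.7949
  C: TP=43, FN=3+3=6 → 43/49 = 0.8776
Macro-recall = mean = (0.8413 + 0.7949 + 0.8776) / 3 = 0.838

0.838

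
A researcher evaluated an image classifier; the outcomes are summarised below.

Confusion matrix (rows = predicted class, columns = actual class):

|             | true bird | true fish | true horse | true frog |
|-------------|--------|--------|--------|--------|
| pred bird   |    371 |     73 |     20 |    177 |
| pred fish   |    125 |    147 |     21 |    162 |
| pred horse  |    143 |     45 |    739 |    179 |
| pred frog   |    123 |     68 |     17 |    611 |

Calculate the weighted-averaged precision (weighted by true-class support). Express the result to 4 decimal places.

Per-class precision (TP/(TP+FP)):
  bird: TP=371, FP=73+20+177=270 → 371/641 = 0.57878
  fish: TP=147, FP=125+21+162=308 → 147/455 = 0.32308
  horse: TP=739, FP=143+45+179=367 → 739/1106 = 0.66817
  frog: TP=611, FP=123+68+17=208 → 611/819 = 0.74603
Weighted-precision = Σ (supportᵢ/N)·precisionᵢ with N=3021: (762/3021)·0.57878 + (333/3021)·0.32308 + (797/3021)·0.66817 + (1129/3021)·0.74603 = 0.6367

0.6367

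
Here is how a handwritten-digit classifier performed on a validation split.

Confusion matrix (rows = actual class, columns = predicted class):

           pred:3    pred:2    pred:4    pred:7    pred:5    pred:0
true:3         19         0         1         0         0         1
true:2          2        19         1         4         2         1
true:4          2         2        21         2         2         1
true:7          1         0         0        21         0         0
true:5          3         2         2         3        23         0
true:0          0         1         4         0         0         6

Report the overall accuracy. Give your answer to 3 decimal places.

0.747

Accuracy = trace / total = (19+19+21+21+23+6=109) / 146 = 109/146 = 0.747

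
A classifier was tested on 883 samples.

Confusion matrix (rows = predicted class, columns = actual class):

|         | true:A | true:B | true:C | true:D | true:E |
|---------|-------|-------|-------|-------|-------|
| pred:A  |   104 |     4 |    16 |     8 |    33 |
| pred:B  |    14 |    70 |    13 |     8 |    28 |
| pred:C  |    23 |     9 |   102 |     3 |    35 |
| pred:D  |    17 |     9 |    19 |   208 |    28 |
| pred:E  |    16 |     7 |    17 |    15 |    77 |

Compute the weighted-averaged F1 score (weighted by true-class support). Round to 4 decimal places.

Per-class F1 score (2·TP/(2·TP+FP+FN)):
  A: TP=104, FP=4+16+8+33=61, FN=14+23+17+16=70 → 208/339 = 0.61357
  B: TP=70, FP=14+13+8+28=63, FN=4+9+9+7=29 → 140/232 = 0.60345
  C: TP=102, FP=23+9+3+35=70, FN=16+13+19+17=65 → 204/339 = 0.60177
  D: TP=208, FP=17+9+19+28=73, FN=8+8+3+15=34 → 416/523 = 0.79541
  E: TP=77, FP=16+7+17+15=55, FN=33+28+35+28=124 → 154/333 = 0.46246
Weighted-F1 score = Σ (supportᵢ/N)·F1 scoreᵢ with N=883: (174/883)·0.61357 + (99/883)·0.60345 + (167/883)·0.60177 + (242/883)·0.79541 + (201/883)·0.46246 = 0.6256

0.6256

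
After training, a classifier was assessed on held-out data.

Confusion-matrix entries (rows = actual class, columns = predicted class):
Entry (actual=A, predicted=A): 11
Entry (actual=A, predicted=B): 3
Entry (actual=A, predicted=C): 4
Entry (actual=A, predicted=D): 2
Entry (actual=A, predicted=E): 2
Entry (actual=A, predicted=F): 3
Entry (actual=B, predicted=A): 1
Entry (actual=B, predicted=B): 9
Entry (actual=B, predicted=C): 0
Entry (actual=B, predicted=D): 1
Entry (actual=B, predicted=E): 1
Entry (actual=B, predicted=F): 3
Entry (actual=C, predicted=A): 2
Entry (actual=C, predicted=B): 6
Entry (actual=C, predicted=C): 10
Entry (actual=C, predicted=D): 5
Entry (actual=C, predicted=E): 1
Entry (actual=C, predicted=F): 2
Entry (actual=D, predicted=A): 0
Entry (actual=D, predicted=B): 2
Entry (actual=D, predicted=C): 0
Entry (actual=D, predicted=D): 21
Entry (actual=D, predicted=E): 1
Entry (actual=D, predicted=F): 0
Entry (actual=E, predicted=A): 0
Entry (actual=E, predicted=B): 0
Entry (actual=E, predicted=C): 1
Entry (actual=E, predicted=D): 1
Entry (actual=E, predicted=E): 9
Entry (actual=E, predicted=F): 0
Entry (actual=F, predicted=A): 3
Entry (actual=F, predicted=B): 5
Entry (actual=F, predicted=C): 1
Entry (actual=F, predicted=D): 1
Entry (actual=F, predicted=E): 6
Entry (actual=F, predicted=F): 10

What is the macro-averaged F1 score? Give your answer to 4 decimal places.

0.5415

Per-class F1 score (2·TP/(2·TP+FP+FN)):
  A: TP=11, FP=1+2+0+0+3=6, FN=3+4+2+2+3=14 → 22/42 = 0.52381
  B: TP=9, FP=3+6+2+0+5=16, FN=1+0+1+1+3=6 → 18/40 = 0.45000
  C: TP=10, FP=4+0+0+1+1=6, FN=2+6+5+1+2=16 → 20/42 = 0.47619
  D: TP=21, FP=2+1+5+1+1=10, FN=0+2+0+1+0=3 → 42/55 = 0.76364
  E: TP=9, FP=2+1+1+1+6=11, FN=0+0+1+1+0=2 → 18/31 = 0.58065
  F: TP=10, FP=3+3+2+0+0=8, FN=3+5+1+1+6=16 → 20/44 = 0.45455
Macro-F1 score = mean = (0.52381 + 0.45000 + 0.47619 + 0.76364 + 0.58065 + 0.45455) / 6 = 0.5415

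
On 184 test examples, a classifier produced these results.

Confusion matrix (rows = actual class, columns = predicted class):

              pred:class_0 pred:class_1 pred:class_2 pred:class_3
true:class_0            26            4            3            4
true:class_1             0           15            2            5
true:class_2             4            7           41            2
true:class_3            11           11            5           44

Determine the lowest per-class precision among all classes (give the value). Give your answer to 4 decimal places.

0.4054

Per-class precision (TP/(TP+FP)):
  class_0: TP=26, FP=0+4+11=15 → 26/41 = 0.63415
  class_1: TP=15, FP=4+7+11=22 → 15/37 = 0.40541
  class_2: TP=41, FP=3+2+5=10 → 41/51 = 0.80392
  class_3: TP=44, FP=4+5+2=11 → 44/55 = 0.80000
Lowest is class 'class_1' with precision = 0.4054.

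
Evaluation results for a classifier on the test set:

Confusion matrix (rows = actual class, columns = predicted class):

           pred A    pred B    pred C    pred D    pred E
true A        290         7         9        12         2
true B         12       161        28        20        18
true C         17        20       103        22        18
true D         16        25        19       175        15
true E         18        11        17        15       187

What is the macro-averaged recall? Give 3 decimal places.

Per-class recall (TP/(TP+FN)):
  A: TP=290, FN=7+9+12+2=30 → 290/320 = 0.9063
  B: TP=161, FN=12+28+20+18=78 → 161/239 = 0.6736
  C: TP=103, FN=17+20+22+18=77 → 103/180 = 0.5722
  D: TP=175, FN=16+25+19+15=75 → 175/250 = 0.7000
  E: TP=187, FN=18+11+17+15=61 → 187/248 = 0.7540
Macro-recall = mean = (0.9063 + 0.6736 + 0.5722 + 0.7000 + 0.7540) / 5 = 0.721

0.721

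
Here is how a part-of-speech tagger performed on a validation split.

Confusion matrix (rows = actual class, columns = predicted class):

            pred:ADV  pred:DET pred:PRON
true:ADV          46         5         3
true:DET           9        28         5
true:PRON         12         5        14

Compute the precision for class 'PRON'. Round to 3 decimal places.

precision = TP/(TP+FP).
PRON: TP=14, FP=3+5=8 → 14/22 = 0.6364

0.636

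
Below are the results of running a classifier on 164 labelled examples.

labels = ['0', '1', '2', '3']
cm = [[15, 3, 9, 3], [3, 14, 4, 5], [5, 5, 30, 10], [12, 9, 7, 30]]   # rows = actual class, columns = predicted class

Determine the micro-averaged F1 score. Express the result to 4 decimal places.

0.5427

Micro-averaging pools counts across classes: ΣTP=89, ΣFP=75, ΣFN=75.
Micro-F1 score = 2·TP/(2·TP+FP+FN) on pooled counts = 0.5427 (equals overall accuracy in single-label multiclass).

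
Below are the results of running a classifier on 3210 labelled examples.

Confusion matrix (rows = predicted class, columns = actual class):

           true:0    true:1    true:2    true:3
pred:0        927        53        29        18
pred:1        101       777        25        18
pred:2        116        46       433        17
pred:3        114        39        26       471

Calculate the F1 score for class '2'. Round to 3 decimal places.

Treat '2' as positive and all other classes as negative.
F1 score = 2·TP/(2·TP+FP+FN).
2: TP=433, FP=116+46+17=179, FN=29+25+26=80 → 866/1125 = 0.7698

0.770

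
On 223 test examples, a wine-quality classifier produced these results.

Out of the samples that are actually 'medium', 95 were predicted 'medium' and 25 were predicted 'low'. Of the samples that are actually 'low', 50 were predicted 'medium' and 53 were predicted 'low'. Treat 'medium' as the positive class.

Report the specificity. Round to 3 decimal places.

Specificity = TN/(TN+FP) = 53/(53+50) = 0.515

0.515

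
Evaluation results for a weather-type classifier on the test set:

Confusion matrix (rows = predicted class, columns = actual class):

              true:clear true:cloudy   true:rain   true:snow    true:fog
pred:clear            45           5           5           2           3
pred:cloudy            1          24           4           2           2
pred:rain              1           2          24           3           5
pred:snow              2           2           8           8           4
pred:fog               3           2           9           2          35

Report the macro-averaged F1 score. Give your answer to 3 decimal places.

Per-class F1 score (2·TP/(2·TP+FP+FN)):
  clear: TP=45, FP=5+5+2+3=15, FN=1+1+2+3=7 → 90/112 = 0.8036
  cloudy: TP=24, FP=1+4+2+2=9, FN=5+2+2+2=11 → 48/68 = 0.7059
  rain: TP=24, FP=1+2+3+5=11, FN=5+4+8+9=26 → 48/85 = 0.5647
  snow: TP=8, FP=2+2+8+4=16, FN=2+2+3+2=9 → 16/41 = 0.3902
  fog: TP=35, FP=3+2+9+2=16, FN=3+2+5+4=14 → 70/100 = 0.7000
Macro-F1 score = mean = (0.8036 + 0.7059 + 0.5647 + 0.3902 + 0.7000) / 5 = 0.633

0.633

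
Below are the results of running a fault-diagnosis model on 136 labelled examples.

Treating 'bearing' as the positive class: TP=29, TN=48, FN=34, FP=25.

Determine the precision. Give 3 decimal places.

Precision = TP/(TP+FP) = 29/(29+25) = 29/54 = 0.537

0.537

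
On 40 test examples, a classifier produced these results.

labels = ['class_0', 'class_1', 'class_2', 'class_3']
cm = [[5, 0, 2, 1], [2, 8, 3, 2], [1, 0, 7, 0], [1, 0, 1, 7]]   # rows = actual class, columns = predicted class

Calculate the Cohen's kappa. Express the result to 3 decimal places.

Observed agreement pₒ = trace/N = 27/40 = 0.6750
Expected agreement pₑ = Σ (rowᵢ·colᵢ)/N² = (8·9 + 15·8 + 8·13 + 9·10)/40² = 0.2413
κ = (pₒ − pₑ)/(1 − pₑ) = (0.6750 − 0.2413)/(1 − 0.2413) = 0.572

0.572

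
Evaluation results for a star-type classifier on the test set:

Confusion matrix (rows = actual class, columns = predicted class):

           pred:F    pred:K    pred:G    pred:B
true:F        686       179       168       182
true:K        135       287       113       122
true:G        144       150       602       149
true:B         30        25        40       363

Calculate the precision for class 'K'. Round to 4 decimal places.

0.4477

One-vs-rest for 'K': TP = diagonal; FP = other classes predicted 'K'; FN = 'K' predicted as other.
precision = TP/(TP+FP).
K: TP=287, FP=179+150+25=354 → 287/641 = 0.44774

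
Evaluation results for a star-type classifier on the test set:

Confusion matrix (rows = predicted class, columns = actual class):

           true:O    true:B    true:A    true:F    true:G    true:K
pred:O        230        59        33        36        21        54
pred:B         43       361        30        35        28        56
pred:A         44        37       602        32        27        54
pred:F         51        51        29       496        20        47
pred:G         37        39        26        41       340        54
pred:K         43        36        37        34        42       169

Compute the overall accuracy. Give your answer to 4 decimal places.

0.6515

Accuracy = trace / total = (230+361+602+496+340+169=2198) / 3374 = 2198/3374 = 0.6515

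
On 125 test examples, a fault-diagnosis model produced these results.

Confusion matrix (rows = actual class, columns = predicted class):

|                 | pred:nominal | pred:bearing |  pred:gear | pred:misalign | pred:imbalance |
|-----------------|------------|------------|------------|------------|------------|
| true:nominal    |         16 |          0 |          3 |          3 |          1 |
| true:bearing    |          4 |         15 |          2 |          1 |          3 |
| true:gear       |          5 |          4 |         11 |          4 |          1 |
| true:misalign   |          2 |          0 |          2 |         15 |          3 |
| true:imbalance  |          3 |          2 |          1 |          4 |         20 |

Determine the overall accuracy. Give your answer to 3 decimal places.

0.616

Accuracy = trace / total = (16+15+11+15+20=77) / 125 = 77/125 = 0.616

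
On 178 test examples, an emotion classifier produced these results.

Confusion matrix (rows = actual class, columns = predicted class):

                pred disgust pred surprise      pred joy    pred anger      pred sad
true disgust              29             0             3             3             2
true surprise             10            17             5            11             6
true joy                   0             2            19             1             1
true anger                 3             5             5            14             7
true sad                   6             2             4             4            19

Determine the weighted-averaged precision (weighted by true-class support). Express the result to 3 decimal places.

0.562

Per-class precision (TP/(TP+FP)):
  disgust: TP=29, FP=10+0+3+6=19 → 29/48 = 0.6042
  surprise: TP=17, FP=0+2+5+2=9 → 17/26 = 0.6538
  joy: TP=19, FP=3+5+5+4=17 → 19/36 = 0.5278
  anger: TP=14, FP=3+11+1+4=19 → 14/33 = 0.4242
  sad: TP=19, FP=2+6+1+7=16 → 19/35 = 0.5429
Weighted-precision = Σ (supportᵢ/N)·precisionᵢ with N=178: (37/178)·0.6042 + (49/178)·0.6538 + (23/178)·0.5278 + (34/178)·0.4242 + (35/178)·0.5429 = 0.562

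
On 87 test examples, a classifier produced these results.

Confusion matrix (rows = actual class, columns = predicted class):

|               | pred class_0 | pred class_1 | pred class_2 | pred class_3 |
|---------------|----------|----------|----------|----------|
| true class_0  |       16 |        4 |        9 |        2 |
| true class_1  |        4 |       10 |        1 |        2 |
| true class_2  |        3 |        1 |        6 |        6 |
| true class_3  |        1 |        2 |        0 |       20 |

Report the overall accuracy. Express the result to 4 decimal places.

0.5977

Accuracy = trace / total = (16+10+6+20=52) / 87 = 52/87 = 0.5977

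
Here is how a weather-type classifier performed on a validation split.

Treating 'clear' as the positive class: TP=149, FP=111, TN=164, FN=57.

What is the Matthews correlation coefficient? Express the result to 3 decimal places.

0.317

MCC = (TP·TN − FP·FN) / √((TP+FP)(TP+FN)(TN+FP)(TN+FN))
Numerator = 149·164 − 111·57 = 18109
Denominator = √(260·206·275·221) = √3255109000 = 57053.5626
MCC = 18109 / 57053.5626 = 0.317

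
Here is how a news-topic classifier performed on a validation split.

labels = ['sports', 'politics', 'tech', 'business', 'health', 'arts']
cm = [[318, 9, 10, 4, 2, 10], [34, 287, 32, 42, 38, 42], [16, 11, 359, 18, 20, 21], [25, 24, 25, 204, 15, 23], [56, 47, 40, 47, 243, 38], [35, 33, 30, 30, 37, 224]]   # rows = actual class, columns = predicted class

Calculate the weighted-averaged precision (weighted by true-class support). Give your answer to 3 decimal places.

Per-class precision (TP/(TP+FP)):
  sports: TP=318, FP=34+16+25+56+35=166 → 318/484 = 0.6570
  politics: TP=287, FP=9+11+24+47+33=124 → 287/411 = 0.6983
  tech: TP=359, FP=10+32+25+40+30=137 → 359/496 = 0.7238
  business: TP=204, FP=4+42+18+47+30=141 → 204/345 = 0.5913
  health: TP=243, FP=2+38+20+15+37=112 → 243/355 = 0.6845
  arts: TP=224, FP=10+42+21+23+38=134 → 224/358 = 0.6257
Weighted-precision = Σ (supportᵢ/N)·precisionᵢ with N=2449: (353/2449)·0.6570 + (475/2449)·0.6983 + (445/2449)·0.7238 + (316/2449)·0.5913 + (471/2449)·0.6845 + (389/2449)·0.6257 = 0.669

0.669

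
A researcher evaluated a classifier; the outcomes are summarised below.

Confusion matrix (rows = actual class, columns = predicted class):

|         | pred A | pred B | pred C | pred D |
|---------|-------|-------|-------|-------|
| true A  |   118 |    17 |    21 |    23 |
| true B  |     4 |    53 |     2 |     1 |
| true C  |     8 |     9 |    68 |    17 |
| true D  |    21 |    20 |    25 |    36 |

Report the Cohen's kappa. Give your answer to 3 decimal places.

0.482

Observed agreement pₒ = trace/N = 275/443 = 0.6208
Expected agreement pₑ = Σ (rowᵢ·colᵢ)/N² = (179·151 + 60·99 + 102·116 + 102·77)/443² = 0.2683
κ = (pₒ − pₑ)/(1 − pₑ) = (0.6208 − 0.2683)/(1 − 0.2683) = 0.482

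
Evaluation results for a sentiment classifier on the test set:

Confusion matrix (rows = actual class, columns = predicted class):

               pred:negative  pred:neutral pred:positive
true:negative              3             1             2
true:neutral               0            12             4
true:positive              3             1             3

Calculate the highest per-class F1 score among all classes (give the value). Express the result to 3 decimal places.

Per-class F1 score (2·TP/(2·TP+FP+FN)):
  negative: TP=3, FP=0+3=3, FN=1+2=3 → 6/12 = 0.5000
  neutral: TP=12, FP=1+1=2, FN=0+4=4 → 24/30 = 0.8000
  positive: TP=3, FP=2+4=6, FN=3+1=4 → 6/16 = 0.3750
Highest is class 'neutral' with F1 score = 0.800.

0.800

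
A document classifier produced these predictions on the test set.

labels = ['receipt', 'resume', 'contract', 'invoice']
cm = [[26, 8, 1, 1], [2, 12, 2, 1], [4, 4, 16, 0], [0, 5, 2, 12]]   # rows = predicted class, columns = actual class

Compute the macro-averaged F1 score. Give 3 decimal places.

0.681

Per-class F1 score (2·TP/(2·TP+FP+FN)):
  receipt: TP=26, FP=8+1+1=10, FN=2+4+0=6 → 52/68 = 0.7647
  resume: TP=12, FP=2+2+1=5, FN=8+4+5=17 → 24/46 = 0.5217
  contract: TP=16, FP=4+4+0=8, FN=1+2+2=5 → 32/45 = 0.7111
  invoice: TP=12, FP=0+5+2=7, FN=1+1+0=2 → 24/33 = 0.7273
Macro-F1 score = mean = (0.7647 + 0.5217 + 0.7111 + 0.7273) / 4 = 0.681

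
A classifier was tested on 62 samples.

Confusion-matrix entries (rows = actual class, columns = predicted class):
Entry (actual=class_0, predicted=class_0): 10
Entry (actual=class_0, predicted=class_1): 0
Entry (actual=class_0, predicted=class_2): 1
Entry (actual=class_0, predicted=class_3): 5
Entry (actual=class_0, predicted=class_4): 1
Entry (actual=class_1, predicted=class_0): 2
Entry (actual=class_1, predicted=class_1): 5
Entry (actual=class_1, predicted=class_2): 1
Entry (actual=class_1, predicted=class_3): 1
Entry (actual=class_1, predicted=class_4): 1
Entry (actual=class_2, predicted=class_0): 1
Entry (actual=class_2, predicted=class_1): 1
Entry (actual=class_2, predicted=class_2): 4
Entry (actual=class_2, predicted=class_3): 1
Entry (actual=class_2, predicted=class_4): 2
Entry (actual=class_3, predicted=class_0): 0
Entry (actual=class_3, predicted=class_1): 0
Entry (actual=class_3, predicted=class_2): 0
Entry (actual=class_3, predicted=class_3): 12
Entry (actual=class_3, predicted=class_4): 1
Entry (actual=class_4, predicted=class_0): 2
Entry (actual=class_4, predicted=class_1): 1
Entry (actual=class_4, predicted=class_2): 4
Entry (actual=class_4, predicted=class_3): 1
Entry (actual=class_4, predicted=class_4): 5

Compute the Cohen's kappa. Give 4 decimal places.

Observed agreement pₒ = trace/N = 36/62 = 0.58065
Expected agreement pₑ = Σ (rowᵢ·colᵢ)/N² = (17·15 + 10·7 + 9·10 + 13·20 + 13·10)/62² = 0.20942
κ = (pₒ − pₑ)/(1 − pₑ) = (0.58065 − 0.20942)/(1 − 0.20942) = 0.4696

0.4696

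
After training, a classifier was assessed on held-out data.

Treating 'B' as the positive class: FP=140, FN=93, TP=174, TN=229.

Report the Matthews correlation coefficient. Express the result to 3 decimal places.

0.269

MCC = (TP·TN − FP·FN) / √((TP+FP)(TP+FN)(TN+FP)(TN+FN))
Numerator = 174·229 − 140·93 = 26826
Denominator = √(314·267·369·322) = √9961463484 = 99807.1314
MCC = 26826 / 99807.1314 = 0.269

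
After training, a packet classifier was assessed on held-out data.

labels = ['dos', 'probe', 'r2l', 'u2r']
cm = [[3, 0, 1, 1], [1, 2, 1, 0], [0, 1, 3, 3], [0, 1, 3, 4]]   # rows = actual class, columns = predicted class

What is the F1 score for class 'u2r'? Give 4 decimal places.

0.5000

One-vs-rest for 'u2r': TP = diagonal; FP = other classes predicted 'u2r'; FN = 'u2r' predicted as other.
F1 score = 2·TP/(2·TP+FP+FN).
u2r: TP=4, FP=1+0+3=4, FN=0+1+3=4 → 8/16 = 0.50000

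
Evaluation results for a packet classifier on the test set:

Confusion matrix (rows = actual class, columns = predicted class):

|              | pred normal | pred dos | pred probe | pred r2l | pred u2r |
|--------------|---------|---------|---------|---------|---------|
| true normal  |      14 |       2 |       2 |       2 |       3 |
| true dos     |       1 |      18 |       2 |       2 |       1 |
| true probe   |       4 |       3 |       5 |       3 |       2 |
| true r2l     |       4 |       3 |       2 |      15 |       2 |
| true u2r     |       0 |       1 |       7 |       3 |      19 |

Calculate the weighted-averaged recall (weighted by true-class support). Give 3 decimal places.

Per-class recall (TP/(TP+FN)):
  normal: TP=14, FN=2+2+2+3=9 → 14/23 = 0.6087
  dos: TP=18, FN=1+2+2+1=6 → 18/24 = 0.7500
  probe: TP=5, FN=4+3+3+2=12 → 5/17 = 0.2941
  r2l: TP=15, FN=4+3+2+2=11 → 15/26 = 0.5769
  u2r: TP=19, FN=0+1+7+3=11 → 19/30 = 0.6333
Weighted-recall = Σ (supportᵢ/N)·recallᵢ with N=120: (23/120)·0.6087 + (24/120)·0.7500 + (17/120)·0.2941 + (26/120)·0.5769 + (30/120)·0.6333 = 0.592

0.592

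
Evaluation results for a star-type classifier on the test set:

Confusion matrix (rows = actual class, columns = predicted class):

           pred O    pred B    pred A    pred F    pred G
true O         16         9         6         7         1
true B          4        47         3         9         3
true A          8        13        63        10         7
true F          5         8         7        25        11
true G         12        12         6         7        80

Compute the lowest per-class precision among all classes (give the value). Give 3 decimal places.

Per-class precision (TP/(TP+FP)):
  O: TP=16, FP=4+8+5+12=29 → 16/45 = 0.3556
  B: TP=47, FP=9+13+8+12=42 → 47/89 = 0.5281
  A: TP=63, FP=6+3+7+6=22 → 63/85 = 0.7412
  F: TP=25, FP=7+9+10+7=33 → 25/58 = 0.4310
  G: TP=80, FP=1+3+7+11=22 → 80/102 = 0.7843
Lowest is class 'O' with precision = 0.356.

0.356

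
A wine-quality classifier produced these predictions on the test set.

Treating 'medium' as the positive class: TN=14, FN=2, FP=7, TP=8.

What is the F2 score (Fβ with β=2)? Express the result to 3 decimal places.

Fβ = (1+β²)·TP / ((1+β²)·TP + β²·FN + FP), with β²=4
= 5·8 / (5·8 + 4·2 + 7) = 0.727

0.727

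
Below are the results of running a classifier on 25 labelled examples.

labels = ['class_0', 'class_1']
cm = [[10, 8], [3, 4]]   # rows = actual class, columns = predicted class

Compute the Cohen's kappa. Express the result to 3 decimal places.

Observed agreement pₒ = trace/N = 14/25 = 0.5600
Expected agreement pₑ = Σ (rowᵢ·colᵢ)/N² = (18·13 + 7·12)/25² = 0.5088
κ = (pₒ − pₑ)/(1 − pₑ) = (0.5600 − 0.5088)/(1 − 0.5088) = 0.104

0.104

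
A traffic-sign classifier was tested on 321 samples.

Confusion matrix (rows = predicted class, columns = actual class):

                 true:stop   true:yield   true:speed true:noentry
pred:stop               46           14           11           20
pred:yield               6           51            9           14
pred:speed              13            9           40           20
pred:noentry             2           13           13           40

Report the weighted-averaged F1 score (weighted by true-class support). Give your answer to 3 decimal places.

Per-class F1 score (2·TP/(2·TP+FP+FN)):
  stop: TP=46, FP=14+11+20=45, FN=6+13+2=21 → 92/158 = 0.5823
  yield: TP=51, FP=6+9+14=29, FN=14+9+13=36 → 102/167 = 0.6108
  speed: TP=40, FP=13+9+20=42, FN=11+9+13=33 → 80/155 = 0.5161
  noentry: TP=40, FP=2+13+13=28, FN=20+14+20=54 → 80/162 = 0.4938
Weighted-F1 score = Σ (supportᵢ/N)·F1 scoreᵢ with N=321: (67/321)·0.5823 + (87/321)·0.6108 + (73/321)·0.5161 + (94/321)·0.4938 = 0.549

0.549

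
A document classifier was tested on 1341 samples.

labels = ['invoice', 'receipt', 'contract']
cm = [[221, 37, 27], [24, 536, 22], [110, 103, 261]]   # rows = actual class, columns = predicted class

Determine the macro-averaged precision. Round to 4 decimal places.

0.7525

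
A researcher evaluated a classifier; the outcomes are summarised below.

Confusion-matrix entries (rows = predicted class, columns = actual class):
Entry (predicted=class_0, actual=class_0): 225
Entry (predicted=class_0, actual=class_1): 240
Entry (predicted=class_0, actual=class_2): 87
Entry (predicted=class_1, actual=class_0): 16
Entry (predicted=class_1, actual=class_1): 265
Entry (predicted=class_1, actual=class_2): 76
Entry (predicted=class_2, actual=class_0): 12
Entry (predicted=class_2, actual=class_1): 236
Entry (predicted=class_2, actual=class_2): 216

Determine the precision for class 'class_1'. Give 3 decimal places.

0.742

precision = TP/(TP+FP).
class_1: TP=265, FP=16+76=92 → 265/357 = 0.7423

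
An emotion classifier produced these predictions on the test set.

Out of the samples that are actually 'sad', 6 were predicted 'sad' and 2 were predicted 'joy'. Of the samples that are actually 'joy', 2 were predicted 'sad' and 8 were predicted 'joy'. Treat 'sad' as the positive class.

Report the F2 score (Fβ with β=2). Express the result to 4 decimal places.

0.7500

Fβ = (1+β²)·TP / ((1+β²)·TP + β²·FN + FP), with β²=4
= 5·6 / (5·6 + 4·2 + 2) = 0.7500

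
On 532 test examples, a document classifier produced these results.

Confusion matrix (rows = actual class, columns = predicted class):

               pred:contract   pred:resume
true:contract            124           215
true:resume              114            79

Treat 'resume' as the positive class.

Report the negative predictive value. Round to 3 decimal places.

0.521

NPV = TN/(TN+FN) = 124/(124+114) = 0.521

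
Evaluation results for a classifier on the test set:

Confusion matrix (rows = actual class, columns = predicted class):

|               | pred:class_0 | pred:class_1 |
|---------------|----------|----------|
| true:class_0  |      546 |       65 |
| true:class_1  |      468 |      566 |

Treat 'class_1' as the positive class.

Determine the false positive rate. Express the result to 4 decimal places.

FPR = FP/(FP+TN) = 65/(65+546) = 0.1064

0.1064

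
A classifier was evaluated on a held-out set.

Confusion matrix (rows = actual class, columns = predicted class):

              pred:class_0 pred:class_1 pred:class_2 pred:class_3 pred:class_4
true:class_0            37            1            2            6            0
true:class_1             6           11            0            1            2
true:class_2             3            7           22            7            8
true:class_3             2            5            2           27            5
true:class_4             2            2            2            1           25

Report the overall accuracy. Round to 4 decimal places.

0.6559

Accuracy = trace / total = (37+11+22+27+25=122) / 186 = 122/186 = 0.6559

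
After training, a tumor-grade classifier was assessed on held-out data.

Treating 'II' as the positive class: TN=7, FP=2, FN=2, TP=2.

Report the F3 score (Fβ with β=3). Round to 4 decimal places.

0.5000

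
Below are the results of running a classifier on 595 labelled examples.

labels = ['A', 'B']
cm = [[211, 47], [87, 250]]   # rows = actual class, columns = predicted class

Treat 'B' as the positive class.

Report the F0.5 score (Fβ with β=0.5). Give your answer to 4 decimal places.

Fβ = (1+β²)·TP / ((1+β²)·TP + β²·FN + FP), with β²=1/4
= 1.25·250 / (1.25·250 + 0.25·87 + 47) = 0.8197

0.8197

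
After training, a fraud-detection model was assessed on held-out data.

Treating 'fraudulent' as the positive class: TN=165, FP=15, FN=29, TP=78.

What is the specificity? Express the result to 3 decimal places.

Specificity = TN/(TN+FP) = 165/(165+15) = 0.917

0.917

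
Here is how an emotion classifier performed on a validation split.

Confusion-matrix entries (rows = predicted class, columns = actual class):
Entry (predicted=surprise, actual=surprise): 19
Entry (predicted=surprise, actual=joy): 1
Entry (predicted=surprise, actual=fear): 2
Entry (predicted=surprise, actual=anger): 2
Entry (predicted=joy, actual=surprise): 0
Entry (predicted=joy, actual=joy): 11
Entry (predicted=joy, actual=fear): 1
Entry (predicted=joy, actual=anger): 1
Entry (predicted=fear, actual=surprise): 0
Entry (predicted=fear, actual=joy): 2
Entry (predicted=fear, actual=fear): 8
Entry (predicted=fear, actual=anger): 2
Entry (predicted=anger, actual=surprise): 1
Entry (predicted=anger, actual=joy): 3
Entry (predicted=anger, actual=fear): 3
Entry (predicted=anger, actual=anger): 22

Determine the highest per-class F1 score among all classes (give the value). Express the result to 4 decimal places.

0.8636

Per-class F1 score (2·TP/(2·TP+FP+FN)):
  surprise: TP=19, FP=1+2+2=5, FN=0+0+1=1 → 38/44 = 0.86364
  joy: TP=11, FP=0+1+1=2, FN=1+2+3=6 → 22/30 = 0.73333
  fear: TP=8, FP=0+2+2=4, FN=2+1+3=6 → 16/26 = 0.61538
  anger: TP=22, FP=1+3+3=7, FN=2+1+2=5 → 44/56 = 0.78571
Highest is class 'surprise' with F1 score = 0.8636.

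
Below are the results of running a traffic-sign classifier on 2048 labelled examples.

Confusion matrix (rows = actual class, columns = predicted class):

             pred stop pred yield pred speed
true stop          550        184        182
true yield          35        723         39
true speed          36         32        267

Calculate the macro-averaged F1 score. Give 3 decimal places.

0.732

Per-class F1 score (2·TP/(2·TP+FP+FN)):
  stop: TP=550, FP=35+36=71, FN=184+182=366 → 1100/1537 = 0.7157
  yield: TP=723, FP=184+32=216, FN=35+39=74 → 1446/1736 = 0.8329
  speed: TP=267, FP=182+39=221, FN=36+32=68 → 534/823 = 0.6488
Macro-F1 score = mean = (0.7157 + 0.8329 + 0.6488) / 3 = 0.732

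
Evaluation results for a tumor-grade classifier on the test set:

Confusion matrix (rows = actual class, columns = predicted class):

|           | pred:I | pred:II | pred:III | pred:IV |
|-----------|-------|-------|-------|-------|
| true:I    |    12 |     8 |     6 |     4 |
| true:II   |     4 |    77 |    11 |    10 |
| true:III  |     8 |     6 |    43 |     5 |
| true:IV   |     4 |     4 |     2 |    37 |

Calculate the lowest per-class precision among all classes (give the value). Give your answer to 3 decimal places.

Per-class precision (TP/(TP+FP)):
  I: TP=12, FP=4+8+4=16 → 12/28 = 0.4286
  II: TP=77, FP=8+6+4=18 → 77/95 = 0.8105
  III: TP=43, FP=6+11+2=19 → 43/62 = 0.6935
  IV: TP=37, FP=4+10+5=19 → 37/56 = 0.6607
Lowest is class 'I' with precision = 0.429.

0.429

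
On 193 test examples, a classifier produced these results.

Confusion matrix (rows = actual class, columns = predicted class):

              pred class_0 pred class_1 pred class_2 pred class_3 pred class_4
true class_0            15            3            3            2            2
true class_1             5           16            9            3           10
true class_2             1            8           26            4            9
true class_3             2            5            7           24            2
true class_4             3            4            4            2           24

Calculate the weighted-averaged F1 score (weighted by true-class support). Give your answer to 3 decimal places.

Per-class F1 score (2·TP/(2·TP+FP+FN)):
  class_0: TP=15, FP=5+1+2+3=11, FN=3+3+2+2=10 → 30/51 = 0.5882
  class_1: TP=16, FP=3+8+5+4=20, FN=5+9+3+10=27 → 32/79 = 0.4051
  class_2: TP=26, FP=3+9+7+4=23, FN=1+8+4+9=22 → 52/97 = 0.5361
  class_3: TP=24, FP=2+3+4+2=11, FN=2+5+7+2=16 → 48/75 = 0.6400
  class_4: TP=24, FP=2+10+9+2=23, FN=3+4+4+2=13 → 48/84 = 0.5714
Weighted-F1 score = Σ (supportᵢ/N)·F1 scoreᵢ with N=193: (25/193)·0.5882 + (43/193)·0.4051 + (48/193)·0.5361 + (40/193)·0.6400 + (37/193)·0.5714 = 0.542

0.542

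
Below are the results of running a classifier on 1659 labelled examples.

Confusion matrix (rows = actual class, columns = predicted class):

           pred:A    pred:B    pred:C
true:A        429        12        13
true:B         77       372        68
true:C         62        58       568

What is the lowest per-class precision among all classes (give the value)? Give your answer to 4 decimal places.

Per-class precision (TP/(TP+FP)):
  A: TP=429, FP=77+62=139 → 429/568 = 0.75528
  B: TP=372, FP=12+58=70 → 372/442 = 0.84163
  C: TP=568, FP=13+68=81 → 568/649 = 0.87519
Lowest is class 'A' with precision = 0.7553.

0.7553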